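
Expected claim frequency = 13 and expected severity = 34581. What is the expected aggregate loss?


E[S] = E[N] * E[X]
= 13 * 34581
= 449553


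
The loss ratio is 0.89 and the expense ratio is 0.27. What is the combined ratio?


Combined ratio = loss ratio + expense ratio
= 0.89 + 0.27
= 1.16


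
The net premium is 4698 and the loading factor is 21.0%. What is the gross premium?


Gross = net * (1 + loading)
= 4698 * (1 + 0.21)
= 4698 * 1.21
= 5684.58


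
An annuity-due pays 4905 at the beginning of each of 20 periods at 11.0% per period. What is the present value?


PV_due = PMT * (1-(1+i)^(-n))/i * (1+i)
PV_immediate = 39060.1244
PV_due = 39060.1244 * 1.11
= 43356.7381


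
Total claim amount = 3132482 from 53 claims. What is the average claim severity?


severity = total / number
= 3132482 / 53
= 59103.434


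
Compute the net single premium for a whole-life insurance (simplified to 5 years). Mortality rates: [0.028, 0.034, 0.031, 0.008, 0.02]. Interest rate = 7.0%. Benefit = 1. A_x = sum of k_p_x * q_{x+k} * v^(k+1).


v = 0.934579
Year 0: k_p_x=1.0, q=0.028, term=0.026168
Year 1: k_p_x=0.972, q=0.034, term=0.028865
Year 2: k_p_x=0.938952, q=0.031, term=0.02376
Year 3: k_p_x=0.909844, q=0.008, term=0.005553
Year 4: k_p_x=0.902566, q=0.02, term=0.01287
A_x = 0.0972


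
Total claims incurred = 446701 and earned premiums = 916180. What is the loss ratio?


Loss ratio = claims / premiums
= 446701 / 916180
= 0.4876


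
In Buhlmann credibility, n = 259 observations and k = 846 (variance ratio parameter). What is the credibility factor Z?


Z = n / (n + k)
= 259 / (259 + 846)
= 259 / 1105
= 0.2344


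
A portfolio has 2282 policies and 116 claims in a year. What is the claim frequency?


frequency = claims / policies
= 116 / 2282
= 0.0508


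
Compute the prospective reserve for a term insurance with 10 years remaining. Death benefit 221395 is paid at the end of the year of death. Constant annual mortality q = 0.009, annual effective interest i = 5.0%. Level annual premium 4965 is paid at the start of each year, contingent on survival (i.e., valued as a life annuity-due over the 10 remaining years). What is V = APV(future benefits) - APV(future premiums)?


v = 1/(1+i) = 0.952381
APV(future benefits) per unit = sum_{k=0}^{9} k_p_x * q * v^(k+1) = 0.06699
APV(future benefits) = 221395 * 0.06699 = 14831.1642
Life annuity-due factor ä_{x:10} = sum_{k=0}^{9} k_p_x * v^k = 7.815454
APV(future premiums) = 4965 * 7.815454 = 38803.7302
V = 14831.1642 - 38803.7302
= -23972.566


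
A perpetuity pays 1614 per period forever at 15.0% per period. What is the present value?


PV = PMT / i
= 1614 / 0.15
= 10760.0


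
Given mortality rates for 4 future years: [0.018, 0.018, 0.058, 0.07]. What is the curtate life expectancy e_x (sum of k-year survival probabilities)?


e_x = sum_{k=1}^{n} k_p_x
k_p_x values:
  1_p_x = 0.982
  2_p_x = 0.964324
  3_p_x = 0.908393
  4_p_x = 0.844806
e_x = 3.6995


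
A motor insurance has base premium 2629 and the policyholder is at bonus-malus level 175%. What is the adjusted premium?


adjusted = base * BM_level / 100
= 2629 * 175 / 100
= 2629 * 1.75
= 4600.75


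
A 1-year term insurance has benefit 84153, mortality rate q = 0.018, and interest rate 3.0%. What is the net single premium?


NSP = benefit * q * v
v = 1/(1+i) = 0.970874
NSP = 84153 * 0.018 * 0.970874
= 1470.635


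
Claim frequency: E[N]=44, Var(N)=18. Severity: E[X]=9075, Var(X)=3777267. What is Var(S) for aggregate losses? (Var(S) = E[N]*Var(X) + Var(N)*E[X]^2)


Var(S) = E[N]*Var(X) + Var(N)*E[X]^2
= 44*3777267 + 18*9075^2
= 166199748 + 1482401250
= 1.6486e+09


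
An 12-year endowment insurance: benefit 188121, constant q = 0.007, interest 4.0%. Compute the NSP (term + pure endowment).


Term component = 11932.7507
Pure endowment = 12_p_x * v^12 * benefit = 0.91916 * 0.624597 * 188121 = 108001.1025
NSP = 119933.8532


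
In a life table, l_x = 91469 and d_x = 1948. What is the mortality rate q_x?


q_x = d_x / l_x
= 1948 / 91469
= 0.0213


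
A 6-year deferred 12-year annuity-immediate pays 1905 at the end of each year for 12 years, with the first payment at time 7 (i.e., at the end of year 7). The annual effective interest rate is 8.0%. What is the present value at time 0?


PV at time 6 of the 12-year annuity-immediate:
a_n = 1905 * (1-(1+0.08)^(-12))/0.08 = 14356.2286
Discount back 6 years to time 0:
PV = 14356.2286 * (1+0.08)^(-6)
= 14356.2286 * 0.63017
= 9046.8592


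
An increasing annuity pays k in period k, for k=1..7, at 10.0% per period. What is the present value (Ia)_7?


(Ia)_n = sum_{k=1}^{n} k * v^k, v = 1/(1+i)
v = 0.909091
Sum computed term by term:
(Ia)_7 = 17.6315


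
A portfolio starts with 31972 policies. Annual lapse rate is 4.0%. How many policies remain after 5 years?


remaining = initial * (1 - lapse)^years
= 31972 * (1 - 0.04)^5
= 31972 * 0.815373
= 26069.0959


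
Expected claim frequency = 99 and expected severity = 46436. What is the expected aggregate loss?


E[S] = E[N] * E[X]
= 99 * 46436
= 4.5972e+06


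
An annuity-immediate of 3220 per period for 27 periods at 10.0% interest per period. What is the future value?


FV = PMT * ((1+i)^n - 1) / i
= 3220 * ((1.1)^27 - 1) / 0.1
= 3220 * (13.109994 - 1) / 0.1
= 389941.813


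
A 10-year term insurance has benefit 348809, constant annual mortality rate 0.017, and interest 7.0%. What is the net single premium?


NSP = benefit * sum_{k=0}^{n-1} k_p_x * q * v^(k+1)
With constant q=0.017, v=0.934579
Sum = 0.111721
NSP = 348809 * 0.111721
= 38969.3805


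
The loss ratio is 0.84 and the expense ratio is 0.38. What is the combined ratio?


Combined ratio = loss ratio + expense ratio
= 0.84 + 0.38
= 1.22


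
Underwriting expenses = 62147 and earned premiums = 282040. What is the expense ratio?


Expense ratio = expenses / premiums
= 62147 / 282040
= 0.2203


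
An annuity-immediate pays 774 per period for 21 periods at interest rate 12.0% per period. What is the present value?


PV = PMT * (1 - (1+i)^(-n)) / i
= 774 * (1 - (1+0.12)^(-21)) / 0.12
= 774 * (1 - 0.09256) / 0.12
= 774 * 7.562003
= 5852.9905


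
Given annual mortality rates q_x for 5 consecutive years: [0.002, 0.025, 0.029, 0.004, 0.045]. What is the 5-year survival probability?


p_k = 1 - q_k for each year
Survival = product of (1 - q_k)
= 0.998 * 0.975 * 0.971 * 0.996 * 0.955
= 0.8987


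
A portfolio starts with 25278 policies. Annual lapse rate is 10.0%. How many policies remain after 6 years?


remaining = initial * (1 - lapse)^years
= 25278 * (1 - 0.1)^6
= 25278 * 0.531441
= 13433.7656


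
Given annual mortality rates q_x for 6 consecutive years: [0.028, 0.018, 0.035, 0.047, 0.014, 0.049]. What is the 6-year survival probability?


p_k = 1 - q_k for each year
Survival = product of (1 - q_k)
= 0.972 * 0.982 * 0.965 * 0.953 * 0.986 * 0.951
= 0.8231


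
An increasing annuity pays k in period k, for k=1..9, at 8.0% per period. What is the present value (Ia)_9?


(Ia)_n = sum_{k=1}^{n} k * v^k, v = 1/(1+i)
v = 0.925926
Sum computed term by term:
(Ia)_9 = 28.055


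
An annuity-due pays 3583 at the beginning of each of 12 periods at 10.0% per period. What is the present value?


PV_due = PMT * (1-(1+i)^(-n))/i * (1+i)
PV_immediate = 24413.4578
PV_due = 24413.4578 * 1.1
= 26854.8036


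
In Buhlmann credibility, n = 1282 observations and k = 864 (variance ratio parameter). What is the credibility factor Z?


Z = n / (n + k)
= 1282 / (1282 + 864)
= 1282 / 2146
= 0.5974


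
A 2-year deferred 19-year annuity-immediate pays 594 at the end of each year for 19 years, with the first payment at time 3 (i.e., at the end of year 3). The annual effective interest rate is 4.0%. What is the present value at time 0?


PV at time 2 of the 19-year annuity-immediate:
a_n = 594 * (1-(1+0.04)^(-19))/0.04 = 7801.56
Discount back 2 years to time 0:
PV = 7801.56 * (1+0.04)^(-2)
= 7801.56 * 0.924556
= 7212.9808


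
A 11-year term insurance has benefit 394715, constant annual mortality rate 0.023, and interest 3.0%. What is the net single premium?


NSP = benefit * sum_{k=0}^{n-1} k_p_x * q * v^(k+1)
With constant q=0.023, v=0.970874
Sum = 0.191255
NSP = 394715 * 0.191255
= 75491.2348


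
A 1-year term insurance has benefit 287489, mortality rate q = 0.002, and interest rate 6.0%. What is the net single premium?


NSP = benefit * q * v
v = 1/(1+i) = 0.943396
NSP = 287489 * 0.002 * 0.943396
= 542.4321


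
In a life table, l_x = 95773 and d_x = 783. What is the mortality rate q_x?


q_x = d_x / l_x
= 783 / 95773
= 0.0082


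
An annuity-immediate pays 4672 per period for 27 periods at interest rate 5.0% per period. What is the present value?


PV = PMT * (1 - (1+i)^(-n)) / i
= 4672 * (1 - (1+0.05)^(-27)) / 0.05
= 4672 * (1 - 0.267848) / 0.05
= 4672 * 14.643034
= 68412.2531


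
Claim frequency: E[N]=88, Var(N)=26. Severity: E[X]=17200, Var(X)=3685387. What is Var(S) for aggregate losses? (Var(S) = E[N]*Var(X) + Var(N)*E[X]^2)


Var(S) = E[N]*Var(X) + Var(N)*E[X]^2
= 88*3685387 + 26*17200^2
= 324314056 + 7691840000
= 8.0162e+09


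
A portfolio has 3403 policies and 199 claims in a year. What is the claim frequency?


frequency = claims / policies
= 199 / 3403
= 0.0585


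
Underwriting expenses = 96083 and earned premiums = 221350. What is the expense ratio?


Expense ratio = expenses / premiums
= 96083 / 221350
= 0.4341


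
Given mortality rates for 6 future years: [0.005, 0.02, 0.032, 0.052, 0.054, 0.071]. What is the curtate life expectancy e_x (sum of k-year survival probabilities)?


e_x = sum_{k=1}^{n} k_p_x
k_p_x values:
  1_p_x = 0.995
  2_p_x = 0.9751
  3_p_x = 0.943897
  4_p_x = 0.894814
  5_p_x = 0.846494
  6_p_x = 0.786393
e_x = 5.4417


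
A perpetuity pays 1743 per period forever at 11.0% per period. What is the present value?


PV = PMT / i
= 1743 / 0.11
= 15845.4545


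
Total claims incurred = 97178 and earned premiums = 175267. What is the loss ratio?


Loss ratio = claims / premiums
= 97178 / 175267
= 0.5545


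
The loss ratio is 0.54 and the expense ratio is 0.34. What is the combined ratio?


Combined ratio = loss ratio + expense ratio
= 0.54 + 0.34
= 0.88


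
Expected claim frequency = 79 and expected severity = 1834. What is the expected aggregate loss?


E[S] = E[N] * E[X]
= 79 * 1834
= 144886


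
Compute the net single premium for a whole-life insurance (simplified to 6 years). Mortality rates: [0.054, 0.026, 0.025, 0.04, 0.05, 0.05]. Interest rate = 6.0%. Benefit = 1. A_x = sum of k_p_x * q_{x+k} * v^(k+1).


v = 0.943396
Year 0: k_p_x=1.0, q=0.054, term=0.050943
Year 1: k_p_x=0.946, q=0.026, term=0.02189
Year 2: k_p_x=0.921404, q=0.025, term=0.019341
Year 3: k_p_x=0.898369, q=0.04, term=0.028464
Year 4: k_p_x=0.862434, q=0.05, term=0.032223
Year 5: k_p_x=0.819312, q=0.05, term=0.028879
A_x = 0.1817


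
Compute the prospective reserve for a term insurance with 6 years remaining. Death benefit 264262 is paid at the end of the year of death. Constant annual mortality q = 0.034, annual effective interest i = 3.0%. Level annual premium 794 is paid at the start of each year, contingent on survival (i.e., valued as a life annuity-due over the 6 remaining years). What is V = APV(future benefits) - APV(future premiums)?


v = 1/(1+i) = 0.970874
APV(future benefits) per unit = sum_{k=0}^{5} k_p_x * q * v^(k+1) = 0.169725
APV(future benefits) = 264262 * 0.169725 = 44851.8639
Life annuity-due factor ä_{x:6} = sum_{k=0}^{5} k_p_x * v^k = 5.141669
APV(future premiums) = 794 * 5.141669 = 4082.4849
V = 44851.8639 - 4082.4849
= 40769.379


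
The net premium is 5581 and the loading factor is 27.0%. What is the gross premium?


Gross = net * (1 + loading)
= 5581 * (1 + 0.27)
= 5581 * 1.27
= 7087.87


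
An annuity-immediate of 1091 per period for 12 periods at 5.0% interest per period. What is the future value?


FV = PMT * ((1+i)^n - 1) / i
= 1091 * ((1.05)^12 - 1) / 0.05
= 1091 * (1.795856 - 1) / 0.05
= 17365.585


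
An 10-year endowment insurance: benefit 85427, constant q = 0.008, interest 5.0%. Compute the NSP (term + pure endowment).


Term component = 5107.5794
Pure endowment = 10_p_x * v^10 * benefit = 0.922819 * 0.613913 * 85427 = 48397.0495
NSP = 53504.6289


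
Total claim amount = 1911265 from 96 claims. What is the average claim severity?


severity = total / number
= 1911265 / 96
= 19909.0104


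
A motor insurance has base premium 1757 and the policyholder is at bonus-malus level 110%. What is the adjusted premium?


adjusted = base * BM_level / 100
= 1757 * 110 / 100
= 1757 * 1.1
= 1932.7


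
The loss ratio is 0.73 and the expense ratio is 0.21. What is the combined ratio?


Combined ratio = loss ratio + expense ratio
= 0.73 + 0.21
= 0.94


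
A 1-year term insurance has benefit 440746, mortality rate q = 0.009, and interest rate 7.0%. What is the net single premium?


NSP = benefit * q * v
v = 1/(1+i) = 0.934579
NSP = 440746 * 0.009 * 0.934579
= 3707.2093


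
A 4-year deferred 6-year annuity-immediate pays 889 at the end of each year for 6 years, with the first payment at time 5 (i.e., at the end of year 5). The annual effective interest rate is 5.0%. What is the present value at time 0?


PV at time 4 of the 6-year annuity-immediate:
a_n = 889 * (1-(1+0.05)^(-6))/0.05 = 4512.2902
Discount back 4 years to time 0:
PV = 4512.2902 * (1+0.05)^(-4)
= 4512.2902 * 0.822702
= 3712.2724


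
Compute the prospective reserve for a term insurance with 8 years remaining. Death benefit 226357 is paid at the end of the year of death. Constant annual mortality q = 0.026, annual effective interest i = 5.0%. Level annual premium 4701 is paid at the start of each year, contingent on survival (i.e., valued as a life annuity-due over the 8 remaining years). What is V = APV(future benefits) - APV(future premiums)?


v = 1/(1+i) = 0.952381
APV(future benefits) per unit = sum_{k=0}^{7} k_p_x * q * v^(k+1) = 0.154555
APV(future benefits) = 226357 * 0.154555 = 34984.6706
Life annuity-due factor ä_{x:8} = sum_{k=0}^{7} k_p_x * v^k = 6.241656
APV(future premiums) = 4701 * 6.241656 = 29342.0236
V = 34984.6706 - 29342.0236
= 5642.647


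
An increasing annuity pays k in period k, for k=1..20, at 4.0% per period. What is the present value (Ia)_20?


(Ia)_n = sum_{k=1}^{n} k * v^k, v = 1/(1+i)
v = 0.961538
Sum computed term by term:
(Ia)_20 = 125.155


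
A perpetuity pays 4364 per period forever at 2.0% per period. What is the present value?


PV = PMT / i
= 4364 / 0.02
= 218200.0


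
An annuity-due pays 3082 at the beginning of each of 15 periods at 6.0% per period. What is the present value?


PV_due = PMT * (1-(1+i)^(-n))/i * (1+i)
PV_immediate = 29933.1514
PV_due = 29933.1514 * 1.06
= 31729.1405


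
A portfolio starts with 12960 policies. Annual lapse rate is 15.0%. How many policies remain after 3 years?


remaining = initial * (1 - lapse)^years
= 12960 * (1 - 0.15)^3
= 12960 * 0.614125
= 7959.06


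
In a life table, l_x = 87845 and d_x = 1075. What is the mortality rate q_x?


q_x = d_x / l_x
= 1075 / 87845
= 0.0122


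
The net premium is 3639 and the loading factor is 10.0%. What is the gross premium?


Gross = net * (1 + loading)
= 3639 * (1 + 0.1)
= 3639 * 1.1
= 4002.9


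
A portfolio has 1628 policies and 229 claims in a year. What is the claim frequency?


frequency = claims / policies
= 229 / 1628
= 0.1407


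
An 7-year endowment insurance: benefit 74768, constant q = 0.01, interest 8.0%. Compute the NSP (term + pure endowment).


Term component = 3789.4817
Pure endowment = 7_p_x * v^7 * benefit = 0.932065 * 0.58349 * 74768 = 40662.6649
NSP = 44452.1466


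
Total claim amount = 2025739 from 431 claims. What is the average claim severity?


severity = total / number
= 2025739 / 431
= 4700.0905


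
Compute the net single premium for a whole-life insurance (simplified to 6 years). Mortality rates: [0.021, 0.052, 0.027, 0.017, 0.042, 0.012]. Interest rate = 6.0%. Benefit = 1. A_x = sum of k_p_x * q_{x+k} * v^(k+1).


v = 0.943396
Year 0: k_p_x=1.0, q=0.021, term=0.019811
Year 1: k_p_x=0.979, q=0.052, term=0.045308
Year 2: k_p_x=0.928092, q=0.027, term=0.02104
Year 3: k_p_x=0.903034, q=0.017, term=0.01216
Year 4: k_p_x=0.887682, q=0.042, term=0.02786
Year 5: k_p_x=0.850399, q=0.012, term=0.007194
A_x = 0.1334


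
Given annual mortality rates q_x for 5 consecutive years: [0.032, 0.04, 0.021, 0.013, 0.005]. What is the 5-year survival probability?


p_k = 1 - q_k for each year
Survival = product of (1 - q_k)
= 0.968 * 0.96 * 0.979 * 0.987 * 0.995
= 0.8934


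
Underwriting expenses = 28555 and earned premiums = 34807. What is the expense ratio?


Expense ratio = expenses / premiums
= 28555 / 34807
= 0.8204


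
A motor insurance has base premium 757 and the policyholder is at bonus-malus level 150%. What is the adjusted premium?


adjusted = base * BM_level / 100
= 757 * 150 / 100
= 757 * 1.5
= 1135.5


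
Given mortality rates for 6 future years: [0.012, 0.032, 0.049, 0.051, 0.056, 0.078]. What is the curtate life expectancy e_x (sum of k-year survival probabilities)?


e_x = sum_{k=1}^{n} k_p_x
k_p_x values:
  1_p_x = 0.988
  2_p_x = 0.956384
  3_p_x = 0.909521
  4_p_x = 0.863136
  5_p_x = 0.8148
  6_p_x = 0.751246
e_x = 5.2831


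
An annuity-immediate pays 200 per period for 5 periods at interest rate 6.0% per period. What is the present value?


PV = PMT * (1 - (1+i)^(-n)) / i
= 200 * (1 - (1+0.06)^(-5)) / 0.06
= 200 * (1 - 0.747258) / 0.06
= 200 * 4.212364
= 842.4728


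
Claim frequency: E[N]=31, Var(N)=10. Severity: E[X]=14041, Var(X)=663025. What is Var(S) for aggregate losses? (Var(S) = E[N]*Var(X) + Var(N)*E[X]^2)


Var(S) = E[N]*Var(X) + Var(N)*E[X]^2
= 31*663025 + 10*14041^2
= 20553775 + 1971496810
= 1.9921e+09


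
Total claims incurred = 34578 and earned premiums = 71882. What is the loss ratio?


Loss ratio = claims / premiums
= 34578 / 71882
= 0.481


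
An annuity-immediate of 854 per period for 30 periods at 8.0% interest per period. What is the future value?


FV = PMT * ((1+i)^n - 1) / i
= 854 * ((1.08)^30 - 1) / 0.08
= 854 * (10.062657 - 1) / 0.08
= 96743.8623


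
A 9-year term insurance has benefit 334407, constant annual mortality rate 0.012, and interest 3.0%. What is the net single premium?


NSP = benefit * sum_{k=0}^{n-1} k_p_x * q * v^(k+1)
With constant q=0.012, v=0.970874
Sum = 0.089284
NSP = 334407 * 0.089284
= 29857.0454


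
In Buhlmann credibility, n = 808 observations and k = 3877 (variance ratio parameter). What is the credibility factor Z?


Z = n / (n + k)
= 808 / (808 + 3877)
= 808 / 4685
= 0.1725


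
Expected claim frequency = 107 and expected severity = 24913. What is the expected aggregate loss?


E[S] = E[N] * E[X]
= 107 * 24913
= 2.6657e+06


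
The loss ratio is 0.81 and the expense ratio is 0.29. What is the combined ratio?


Combined ratio = loss ratio + expense ratio
= 0.81 + 0.29
= 1.1


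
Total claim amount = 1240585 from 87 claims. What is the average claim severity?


severity = total / number
= 1240585 / 87
= 14259.5977


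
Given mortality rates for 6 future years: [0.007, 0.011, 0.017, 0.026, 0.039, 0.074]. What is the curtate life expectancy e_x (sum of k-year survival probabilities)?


e_x = sum_{k=1}^{n} k_p_x
k_p_x values:
  1_p_x = 0.993
  2_p_x = 0.982077
  3_p_x = 0.965382
  4_p_x = 0.940282
  5_p_x = 0.903611
  6_p_x = 0.836744
e_x = 5.6211


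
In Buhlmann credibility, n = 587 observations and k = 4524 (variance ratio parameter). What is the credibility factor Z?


Z = n / (n + k)
= 587 / (587 + 4524)
= 587 / 5111
= 0.1149


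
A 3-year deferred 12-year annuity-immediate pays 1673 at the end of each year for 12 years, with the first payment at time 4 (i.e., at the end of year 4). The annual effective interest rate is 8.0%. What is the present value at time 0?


PV at time 3 of the 12-year annuity-immediate:
a_n = 1673 * (1-(1+0.08)^(-12))/0.08 = 12607.8585
Discount back 3 years to time 0:
PV = 12607.8585 * (1+0.08)^(-3)
= 12607.8585 * 0.793832
= 10008.5246


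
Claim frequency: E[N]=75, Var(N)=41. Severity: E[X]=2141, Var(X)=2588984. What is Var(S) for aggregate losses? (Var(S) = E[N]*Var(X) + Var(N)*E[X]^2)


Var(S) = E[N]*Var(X) + Var(N)*E[X]^2
= 75*2588984 + 41*2141^2
= 194173800 + 187939121
= 3.8211e+08


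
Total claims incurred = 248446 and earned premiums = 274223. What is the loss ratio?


Loss ratio = claims / premiums
= 248446 / 274223
= 0.906


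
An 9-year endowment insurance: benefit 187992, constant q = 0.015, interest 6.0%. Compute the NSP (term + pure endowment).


Term component = 18174.2219
Pure endowment = 9_p_x * v^9 * benefit = 0.872823 * 0.591898 * 187992 = 97120.8904
NSP = 115295.1123


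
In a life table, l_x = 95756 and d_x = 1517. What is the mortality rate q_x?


q_x = d_x / l_x
= 1517 / 95756
= 0.0158


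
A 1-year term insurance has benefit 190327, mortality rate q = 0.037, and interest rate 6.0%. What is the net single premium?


NSP = benefit * q * v
v = 1/(1+i) = 0.943396
NSP = 190327 * 0.037 * 0.943396
= 6643.4896


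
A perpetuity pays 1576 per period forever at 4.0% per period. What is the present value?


PV = PMT / i
= 1576 / 0.04
= 39400.0


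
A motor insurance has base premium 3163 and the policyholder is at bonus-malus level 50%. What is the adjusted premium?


adjusted = base * BM_level / 100
= 3163 * 50 / 100
= 3163 * 0.5
= 1581.5


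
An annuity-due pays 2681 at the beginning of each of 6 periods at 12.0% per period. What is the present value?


PV_due = PMT * (1-(1+i)^(-n))/i * (1+i)
PV_immediate = 11022.683
PV_due = 11022.683 * 1.12
= 12345.405


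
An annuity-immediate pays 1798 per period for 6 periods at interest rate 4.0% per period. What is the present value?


PV = PMT * (1 - (1+i)^(-n)) / i
= 1798 * (1 - (1+0.04)^(-6)) / 0.04
= 1798 * (1 - 0.790315) / 0.04
= 1798 * 5.242137
= 9425.3621


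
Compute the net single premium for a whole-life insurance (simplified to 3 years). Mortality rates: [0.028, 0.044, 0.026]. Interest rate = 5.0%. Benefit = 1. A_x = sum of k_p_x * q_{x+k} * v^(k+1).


v = 0.952381
Year 0: k_p_x=1.0, q=0.028, term=0.026667
Year 1: k_p_x=0.972, q=0.044, term=0.038792
Year 2: k_p_x=0.929232, q=0.026, term=0.02087
A_x = 0.0863


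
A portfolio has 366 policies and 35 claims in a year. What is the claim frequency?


frequency = claims / policies
= 35 / 366
= 0.0956


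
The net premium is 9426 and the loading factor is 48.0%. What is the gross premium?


Gross = net * (1 + loading)
= 9426 * (1 + 0.48)
= 9426 * 1.48
= 13950.48


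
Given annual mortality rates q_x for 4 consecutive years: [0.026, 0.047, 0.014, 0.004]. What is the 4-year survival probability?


p_k = 1 - q_k for each year
Survival = product of (1 - q_k)
= 0.974 * 0.953 * 0.986 * 0.996
= 0.9116


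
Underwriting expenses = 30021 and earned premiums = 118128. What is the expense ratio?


Expense ratio = expenses / premiums
= 30021 / 118128
= 0.2541


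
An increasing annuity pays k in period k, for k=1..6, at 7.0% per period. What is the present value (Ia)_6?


(Ia)_n = sum_{k=1}^{n} k * v^k, v = 1/(1+i)
v = 0.934579
Sum computed term by term:
(Ia)_6 = 15.7449


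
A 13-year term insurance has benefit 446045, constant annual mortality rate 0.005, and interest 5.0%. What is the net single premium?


NSP = benefit * sum_{k=0}^{n-1} k_p_x * q * v^(k+1)
With constant q=0.005, v=0.952381
Sum = 0.045739
NSP = 446045 * 0.045739
= 20401.8605


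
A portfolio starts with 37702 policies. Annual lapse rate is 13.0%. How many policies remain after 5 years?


remaining = initial * (1 - lapse)^years
= 37702 * (1 - 0.13)^5
= 37702 * 0.498421
= 18791.4656


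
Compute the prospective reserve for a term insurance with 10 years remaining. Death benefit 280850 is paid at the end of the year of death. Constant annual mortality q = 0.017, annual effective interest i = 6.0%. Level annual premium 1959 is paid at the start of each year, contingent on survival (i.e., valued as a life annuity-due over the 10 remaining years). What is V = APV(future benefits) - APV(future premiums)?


v = 1/(1+i) = 0.943396
APV(future benefits) per unit = sum_{k=0}^{9} k_p_x * q * v^(k+1) = 0.116922
APV(future benefits) = 280850 * 0.116922 = 32837.6763
Life annuity-due factor ä_{x:10} = sum_{k=0}^{9} k_p_x * v^k = 7.29046
APV(future premiums) = 1959 * 7.29046 = 14282.0112
V = 32837.6763 - 14282.0112
= 18555.6651


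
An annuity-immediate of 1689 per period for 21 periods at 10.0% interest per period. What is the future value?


FV = PMT * ((1+i)^n - 1) / i
= 1689 * ((1.1)^21 - 1) / 0.1
= 1689 * (7.40025 - 1) / 0.1
= 108100.2216


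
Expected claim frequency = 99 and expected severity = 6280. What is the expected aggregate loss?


E[S] = E[N] * E[X]
= 99 * 6280
= 621720


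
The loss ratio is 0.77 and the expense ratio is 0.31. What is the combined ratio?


Combined ratio = loss ratio + expense ratio
= 0.77 + 0.31
= 1.08


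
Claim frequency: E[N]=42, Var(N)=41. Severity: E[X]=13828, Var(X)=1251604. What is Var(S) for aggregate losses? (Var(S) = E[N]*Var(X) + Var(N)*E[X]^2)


Var(S) = E[N]*Var(X) + Var(N)*E[X]^2
= 42*1251604 + 41*13828^2
= 52567368 + 7839756944
= 7.8923e+09


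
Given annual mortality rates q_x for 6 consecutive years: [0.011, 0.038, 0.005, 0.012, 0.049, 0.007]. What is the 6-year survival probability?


p_k = 1 - q_k for each year
Survival = product of (1 - q_k)
= 0.989 * 0.962 * 0.995 * 0.988 * 0.951 * 0.993
= 0.8832


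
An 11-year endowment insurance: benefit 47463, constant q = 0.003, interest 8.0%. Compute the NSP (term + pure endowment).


Term component = 1003.6878
Pure endowment = 11_p_x * v^11 * benefit = 0.967491 * 0.428883 * 47463 = 19694.303
NSP = 20697.9909


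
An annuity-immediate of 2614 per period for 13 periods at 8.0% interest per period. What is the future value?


FV = PMT * ((1+i)^n - 1) / i
= 2614 * ((1.08)^13 - 1) / 0.08
= 2614 * (2.719624 - 1) / 0.08
= 56188.7053


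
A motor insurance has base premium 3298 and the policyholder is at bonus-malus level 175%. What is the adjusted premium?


adjusted = base * BM_level / 100
= 3298 * 175 / 100
= 3298 * 1.75
= 5771.5


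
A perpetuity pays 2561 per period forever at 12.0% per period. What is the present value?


PV = PMT / i
= 2561 / 0.12
= 21341.6667


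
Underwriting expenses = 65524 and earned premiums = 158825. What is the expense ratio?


Expense ratio = expenses / premiums
= 65524 / 158825
= 0.4126


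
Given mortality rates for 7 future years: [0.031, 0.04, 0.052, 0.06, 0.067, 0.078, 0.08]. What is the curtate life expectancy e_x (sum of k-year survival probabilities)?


e_x = sum_{k=1}^{n} k_p_x
k_p_x values:
  1_p_x = 0.969
  2_p_x = 0.93024
  3_p_x = 0.881868
  4_p_x = 0.828955
  5_p_x = 0.773415
  6_p_x = 0.713089
  7_p_x = 0.656042
e_x = 5.7526


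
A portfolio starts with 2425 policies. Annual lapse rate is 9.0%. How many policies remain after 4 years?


remaining = initial * (1 - lapse)^years
= 2425 * (1 - 0.09)^4
= 2425 * 0.68575
= 1662.9428


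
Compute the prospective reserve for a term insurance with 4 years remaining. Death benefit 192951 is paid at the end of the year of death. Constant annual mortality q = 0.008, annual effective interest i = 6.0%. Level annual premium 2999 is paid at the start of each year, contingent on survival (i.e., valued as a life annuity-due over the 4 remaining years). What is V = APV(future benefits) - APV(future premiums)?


v = 1/(1+i) = 0.943396
APV(future benefits) per unit = sum_{k=0}^{3} k_p_x * q * v^(k+1) = 0.027406
APV(future benefits) = 192951 * 0.027406 = 5288.0103
Life annuity-due factor ä_{x:4} = sum_{k=0}^{3} k_p_x * v^k = 3.631292
APV(future premiums) = 2999 * 3.631292 = 10890.2438
V = 5288.0103 - 10890.2438
= -5602.2335


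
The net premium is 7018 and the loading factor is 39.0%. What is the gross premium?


Gross = net * (1 + loading)
= 7018 * (1 + 0.39)
= 7018 * 1.39
= 9755.02


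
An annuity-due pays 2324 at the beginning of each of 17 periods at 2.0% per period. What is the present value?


PV_due = PMT * (1-(1+i)^(-n))/i * (1+i)
PV_immediate = 33214.3102
PV_due = 33214.3102 * 1.02
= 33878.5964


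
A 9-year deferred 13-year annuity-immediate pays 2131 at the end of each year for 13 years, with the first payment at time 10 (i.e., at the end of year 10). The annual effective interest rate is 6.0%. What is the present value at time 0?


PV at time 9 of the 13-year annuity-immediate:
a_n = 2131 * (1-(1+0.06)^(-13))/0.06 = 18865.0674
Discount back 9 years to time 0:
PV = 18865.0674 * (1+0.06)^(-9)
= 18865.0674 * 0.591898
= 11166.2044


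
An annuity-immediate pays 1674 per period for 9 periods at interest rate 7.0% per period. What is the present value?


PV = PMT * (1 - (1+i)^(-n)) / i
= 1674 * (1 - (1+0.07)^(-9)) / 0.07
= 1674 * (1 - 0.543934) / 0.07
= 1674 * 6.515232
= 10906.4988


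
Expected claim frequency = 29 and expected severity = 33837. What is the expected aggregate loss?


E[S] = E[N] * E[X]
= 29 * 33837
= 981273


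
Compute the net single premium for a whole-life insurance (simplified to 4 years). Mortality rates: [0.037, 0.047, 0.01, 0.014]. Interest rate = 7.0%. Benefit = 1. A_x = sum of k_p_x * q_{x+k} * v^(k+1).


v = 0.934579
Year 0: k_p_x=1.0, q=0.037, term=0.034579
Year 1: k_p_x=0.963, q=0.047, term=0.039533
Year 2: k_p_x=0.917739, q=0.01, term=0.007491
Year 3: k_p_x=0.908562, q=0.014, term=0.009704
A_x = 0.0913


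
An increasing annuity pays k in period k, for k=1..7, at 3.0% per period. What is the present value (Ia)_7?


(Ia)_n = sum_{k=1}^{n} k * v^k, v = 1/(1+i)
v = 0.970874
Sum computed term by term:
(Ia)_7 = 24.185


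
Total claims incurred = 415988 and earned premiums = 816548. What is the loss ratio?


Loss ratio = claims / premiums
= 415988 / 816548
= 0.5094


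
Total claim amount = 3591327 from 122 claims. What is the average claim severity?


severity = total / number
= 3591327 / 122
= 29437.1066


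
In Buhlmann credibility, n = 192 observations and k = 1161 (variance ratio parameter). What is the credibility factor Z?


Z = n / (n + k)
= 192 / (192 + 1161)
= 192 / 1353
= 0.1419


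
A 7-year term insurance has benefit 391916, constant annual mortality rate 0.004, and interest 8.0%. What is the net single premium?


NSP = benefit * sum_{k=0}^{n-1} k_p_x * q * v^(k+1)
With constant q=0.004, v=0.925926
Sum = 0.020603
NSP = 391916 * 0.020603
= 8074.451


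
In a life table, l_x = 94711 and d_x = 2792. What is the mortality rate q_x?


q_x = d_x / l_x
= 2792 / 94711
= 0.0295


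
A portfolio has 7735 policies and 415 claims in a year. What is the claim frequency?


frequency = claims / policies
= 415 / 7735
= 0.0537


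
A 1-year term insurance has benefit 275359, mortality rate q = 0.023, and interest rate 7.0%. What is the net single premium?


NSP = benefit * q * v
v = 1/(1+i) = 0.934579
NSP = 275359 * 0.023 * 0.934579
= 5918.9318


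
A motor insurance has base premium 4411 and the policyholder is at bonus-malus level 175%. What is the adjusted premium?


adjusted = base * BM_level / 100
= 4411 * 175 / 100
= 4411 * 1.75
= 7719.25


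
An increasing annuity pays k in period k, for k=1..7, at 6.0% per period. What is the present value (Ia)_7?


(Ia)_n = sum_{k=1}^{n} k * v^k, v = 1/(1+i)
v = 0.943396
Sum computed term by term:
(Ia)_7 = 21.0321


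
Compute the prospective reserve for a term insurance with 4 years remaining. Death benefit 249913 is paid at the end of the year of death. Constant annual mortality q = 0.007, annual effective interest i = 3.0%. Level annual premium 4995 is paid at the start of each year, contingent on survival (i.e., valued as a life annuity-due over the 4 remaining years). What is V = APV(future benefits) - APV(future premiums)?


v = 1/(1+i) = 0.970874
APV(future benefits) per unit = sum_{k=0}^{3} k_p_x * q * v^(k+1) = 0.025754
APV(future benefits) = 249913 * 0.025754 = 6436.3684
Life annuity-due factor ä_{x:4} = sum_{k=0}^{3} k_p_x * v^k = 3.789581
APV(future premiums) = 4995 * 3.789581 = 18928.9587
V = 6436.3684 - 18928.9587
= -12492.5903


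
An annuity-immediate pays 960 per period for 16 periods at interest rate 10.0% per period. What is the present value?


PV = PMT * (1 - (1+i)^(-n)) / i
= 960 * (1 - (1+0.1)^(-16)) / 0.1
= 960 * (1 - 0.217629) / 0.1
= 960 * 7.823709
= 7510.7603


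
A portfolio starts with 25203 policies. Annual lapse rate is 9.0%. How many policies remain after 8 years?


remaining = initial * (1 - lapse)^years
= 25203 * (1 - 0.09)^8
= 25203 * 0.470253
= 11851.7745


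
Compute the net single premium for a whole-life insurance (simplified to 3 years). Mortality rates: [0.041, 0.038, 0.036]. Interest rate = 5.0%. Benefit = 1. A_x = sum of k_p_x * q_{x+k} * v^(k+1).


v = 0.952381
Year 0: k_p_x=1.0, q=0.041, term=0.039048
Year 1: k_p_x=0.959, q=0.038, term=0.033054
Year 2: k_p_x=0.922558, q=0.036, term=0.02869
A_x = 0.1008


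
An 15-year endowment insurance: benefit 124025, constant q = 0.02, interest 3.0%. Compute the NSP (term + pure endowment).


Term component = 26091.913
Pure endowment = 15_p_x * v^15 * benefit = 0.738569 * 0.641862 * 124025 = 58795.2174
NSP = 84887.1304


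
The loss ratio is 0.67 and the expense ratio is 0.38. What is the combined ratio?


Combined ratio = loss ratio + expense ratio
= 0.67 + 0.38
= 1.05


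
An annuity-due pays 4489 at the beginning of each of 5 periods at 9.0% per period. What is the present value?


PV_due = PMT * (1-(1+i)^(-n))/i * (1+i)
PV_immediate = 17460.6445
PV_due = 17460.6445 * 1.09
= 19032.1025


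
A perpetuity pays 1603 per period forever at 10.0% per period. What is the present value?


PV = PMT / i
= 1603 / 0.1
= 16030.0


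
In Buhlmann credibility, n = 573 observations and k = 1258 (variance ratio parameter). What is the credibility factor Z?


Z = n / (n + k)
= 573 / (573 + 1258)
= 573 / 1831
= 0.3129


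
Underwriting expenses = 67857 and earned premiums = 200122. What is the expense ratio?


Expense ratio = expenses / premiums
= 67857 / 200122
= 0.3391


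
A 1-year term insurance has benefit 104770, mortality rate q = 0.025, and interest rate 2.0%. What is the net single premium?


NSP = benefit * q * v
v = 1/(1+i) = 0.980392
NSP = 104770 * 0.025 * 0.980392
= 2567.8922


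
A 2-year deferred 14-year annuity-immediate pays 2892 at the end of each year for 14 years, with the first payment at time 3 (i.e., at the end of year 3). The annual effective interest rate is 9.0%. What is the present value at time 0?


PV at time 2 of the 14-year annuity-immediate:
a_n = 2892 * (1-(1+0.09)^(-14))/0.09 = 22517.5469
Discount back 2 years to time 0:
PV = 22517.5469 * (1+0.09)^(-2)
= 22517.5469 * 0.84168
= 18952.5687


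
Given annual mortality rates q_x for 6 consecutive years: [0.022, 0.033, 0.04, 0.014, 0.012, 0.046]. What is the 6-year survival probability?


p_k = 1 - q_k for each year
Survival = product of (1 - q_k)
= 0.978 * 0.967 * 0.96 * 0.986 * 0.988 * 0.954
= 0.8438


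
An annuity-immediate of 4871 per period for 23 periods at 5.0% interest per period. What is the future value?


FV = PMT * ((1+i)^n - 1) / i
= 4871 * ((1.05)^23 - 1) / 0.05
= 4871 * (3.071524 - 1) / 0.05
= 201807.8443


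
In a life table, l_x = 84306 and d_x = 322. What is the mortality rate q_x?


q_x = d_x / l_x
= 322 / 84306
= 0.0038


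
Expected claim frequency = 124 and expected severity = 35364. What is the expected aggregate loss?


E[S] = E[N] * E[X]
= 124 * 35364
= 4.3851e+06


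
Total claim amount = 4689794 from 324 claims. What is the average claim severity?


severity = total / number
= 4689794 / 324
= 14474.6728


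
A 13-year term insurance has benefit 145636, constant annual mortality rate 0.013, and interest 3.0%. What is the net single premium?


NSP = benefit * sum_{k=0}^{n-1} k_p_x * q * v^(k+1)
With constant q=0.013, v=0.970874
Sum = 0.12866
NSP = 145636 * 0.12866
= 18737.5158


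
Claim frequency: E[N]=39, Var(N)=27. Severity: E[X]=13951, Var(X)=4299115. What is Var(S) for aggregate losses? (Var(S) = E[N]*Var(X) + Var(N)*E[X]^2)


Var(S) = E[N]*Var(X) + Var(N)*E[X]^2
= 39*4299115 + 27*13951^2
= 167665485 + 5255020827
= 5.4227e+09


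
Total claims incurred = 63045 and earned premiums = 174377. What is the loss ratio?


Loss ratio = claims / premiums
= 63045 / 174377
= 0.3615


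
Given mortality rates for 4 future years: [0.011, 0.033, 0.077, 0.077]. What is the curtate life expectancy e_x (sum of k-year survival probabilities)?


e_x = sum_{k=1}^{n} k_p_x
k_p_x values:
  1_p_x = 0.989
  2_p_x = 0.956363
  3_p_x = 0.882723
  4_p_x = 0.814753
e_x = 3.6428


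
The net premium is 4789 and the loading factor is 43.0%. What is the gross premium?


Gross = net * (1 + loading)
= 4789 * (1 + 0.43)
= 4789 * 1.43
= 6848.27


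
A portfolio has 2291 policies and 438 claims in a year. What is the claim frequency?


frequency = claims / policies
= 438 / 2291
= 0.1912


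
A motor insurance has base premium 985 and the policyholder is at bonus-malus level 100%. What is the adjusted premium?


adjusted = base * BM_level / 100
= 985 * 100 / 100
= 985 * 1.0
= 985.0


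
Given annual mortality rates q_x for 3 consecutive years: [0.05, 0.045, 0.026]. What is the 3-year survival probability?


p_k = 1 - q_k for each year
Survival = product of (1 - q_k)
= 0.95 * 0.955 * 0.974
= 0.8837


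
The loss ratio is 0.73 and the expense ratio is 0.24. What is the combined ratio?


Combined ratio = loss ratio + expense ratio
= 0.73 + 0.24
= 0.97


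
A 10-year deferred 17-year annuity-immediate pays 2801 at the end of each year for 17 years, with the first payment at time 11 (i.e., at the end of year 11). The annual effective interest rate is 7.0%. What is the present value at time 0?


PV at time 10 of the 17-year annuity-immediate:
a_n = 2801 * (1-(1+0.07)^(-17))/0.07 = 27346.7876
Discount back 10 years to time 0:
PV = 27346.7876 * (1+0.07)^(-10)
= 27346.7876 * 0.508349
= 13901.7201


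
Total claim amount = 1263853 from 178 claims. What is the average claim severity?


severity = total / number
= 1263853 / 178
= 7100.2978


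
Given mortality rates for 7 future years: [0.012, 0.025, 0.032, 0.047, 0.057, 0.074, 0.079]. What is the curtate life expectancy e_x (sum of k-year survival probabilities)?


e_x = sum_{k=1}^{n} k_p_x
k_p_x values:
  1_p_x = 0.988
  2_p_x = 0.9633
  3_p_x = 0.932474
  4_p_x = 0.888648
  5_p_x = 0.837995
  6_p_x = 0.775984
  7_p_x = 0.714681
e_x = 6.1011


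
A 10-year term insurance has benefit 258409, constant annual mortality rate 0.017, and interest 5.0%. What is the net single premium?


NSP = benefit * sum_{k=0}^{n-1} k_p_x * q * v^(k+1)
With constant q=0.017, v=0.952381
Sum = 0.122506
NSP = 258409 * 0.122506
= 31656.7631


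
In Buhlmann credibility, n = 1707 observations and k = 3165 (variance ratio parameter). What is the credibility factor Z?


Z = n / (n + k)
= 1707 / (1707 + 3165)
= 1707 / 4872
= 0.3504


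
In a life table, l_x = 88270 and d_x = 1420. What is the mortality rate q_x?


q_x = d_x / l_x
= 1420 / 88270
= 0.0161


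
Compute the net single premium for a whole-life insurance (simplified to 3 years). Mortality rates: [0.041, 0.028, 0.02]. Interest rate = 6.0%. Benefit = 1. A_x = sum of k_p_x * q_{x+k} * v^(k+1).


v = 0.943396
Year 0: k_p_x=1.0, q=0.041, term=0.038679
Year 1: k_p_x=0.959, q=0.028, term=0.023898
Year 2: k_p_x=0.932148, q=0.02, term=0.015653
A_x = 0.0782
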